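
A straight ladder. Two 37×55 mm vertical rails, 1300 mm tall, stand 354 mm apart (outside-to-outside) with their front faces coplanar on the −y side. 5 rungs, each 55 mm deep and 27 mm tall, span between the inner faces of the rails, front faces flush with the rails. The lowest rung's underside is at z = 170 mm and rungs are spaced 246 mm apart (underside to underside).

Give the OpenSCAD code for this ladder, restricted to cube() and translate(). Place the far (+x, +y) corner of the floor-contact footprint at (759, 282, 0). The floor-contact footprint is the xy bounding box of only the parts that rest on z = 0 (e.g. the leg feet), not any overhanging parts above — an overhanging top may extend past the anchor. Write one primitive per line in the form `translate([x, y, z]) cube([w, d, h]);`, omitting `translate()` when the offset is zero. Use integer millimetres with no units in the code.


// rung span = 354 - 2*37 = 280
// rung[k] z = 170 + k*246
translate([405, 227, 0]) cube([37, 55, 1300]);
translate([722, 227, 0]) cube([37, 55, 1300]);
translate([442, 227, 170]) cube([280, 55, 27]);
translate([442, 227, 416]) cube([280, 55, 27]);
translate([442, 227, 662]) cube([280, 55, 27]);
translate([442, 227, 908]) cube([280, 55, 27]);
translate([442, 227, 1154]) cube([280, 55, 27]);


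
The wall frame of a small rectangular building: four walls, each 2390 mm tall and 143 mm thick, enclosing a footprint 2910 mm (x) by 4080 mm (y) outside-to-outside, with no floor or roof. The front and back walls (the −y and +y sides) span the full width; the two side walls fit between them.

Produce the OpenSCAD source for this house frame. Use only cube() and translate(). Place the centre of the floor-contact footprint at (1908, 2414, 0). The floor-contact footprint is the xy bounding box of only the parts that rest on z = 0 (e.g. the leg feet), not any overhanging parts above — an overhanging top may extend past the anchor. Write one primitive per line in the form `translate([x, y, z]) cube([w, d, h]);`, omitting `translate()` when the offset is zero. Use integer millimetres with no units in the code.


translate([453, 374, 0]) cube([2910, 143, 2390]);
translate([453, 4311, 0]) cube([2910, 143, 2390]);
translate([453, 517, 0]) cube([143, 3794, 2390]);
translate([3220, 517, 0]) cube([143, 3794, 2390]);


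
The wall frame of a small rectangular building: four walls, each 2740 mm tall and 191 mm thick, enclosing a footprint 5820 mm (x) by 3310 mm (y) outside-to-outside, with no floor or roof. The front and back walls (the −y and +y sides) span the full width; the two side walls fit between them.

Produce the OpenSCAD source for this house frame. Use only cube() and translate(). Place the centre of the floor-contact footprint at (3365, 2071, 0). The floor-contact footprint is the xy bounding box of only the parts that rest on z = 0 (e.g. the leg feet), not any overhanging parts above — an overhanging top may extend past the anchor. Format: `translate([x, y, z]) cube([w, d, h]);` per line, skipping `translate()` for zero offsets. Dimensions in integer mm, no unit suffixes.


translate([455, 416, 0]) cube([5820, 191, 2740]);
translate([455, 3535, 0]) cube([5820, 191, 2740]);
translate([455, 607, 0]) cube([191, 2928, 2740]);
translate([6084, 607, 0]) cube([191, 2928, 2740]);


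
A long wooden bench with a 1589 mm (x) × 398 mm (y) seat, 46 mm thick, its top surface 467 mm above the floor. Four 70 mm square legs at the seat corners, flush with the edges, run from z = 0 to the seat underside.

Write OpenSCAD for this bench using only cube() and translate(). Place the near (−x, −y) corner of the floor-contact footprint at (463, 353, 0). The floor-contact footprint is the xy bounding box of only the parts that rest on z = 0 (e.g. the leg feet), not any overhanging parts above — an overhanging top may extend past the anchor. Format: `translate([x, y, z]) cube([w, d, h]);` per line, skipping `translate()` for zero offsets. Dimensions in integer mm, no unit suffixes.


translate([463, 353, 421]) cube([1589, 398, 46]);
translate([463, 353, 0]) cube([70, 70, 421]);
translate([463, 681, 0]) cube([70, 70, 421]);
translate([1982, 353, 0]) cube([70, 70, 421]);
translate([1982, 681, 0]) cube([70, 70, 421]);


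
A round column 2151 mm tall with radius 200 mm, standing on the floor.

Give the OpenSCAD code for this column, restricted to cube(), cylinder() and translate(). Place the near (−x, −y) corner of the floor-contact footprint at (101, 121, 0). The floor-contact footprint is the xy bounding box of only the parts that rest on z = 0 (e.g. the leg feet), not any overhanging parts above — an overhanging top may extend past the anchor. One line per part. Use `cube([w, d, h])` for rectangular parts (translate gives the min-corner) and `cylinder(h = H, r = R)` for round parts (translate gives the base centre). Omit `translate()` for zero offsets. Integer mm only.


translate([301, 321, 0]) cylinder(h = 2151, r = 200);


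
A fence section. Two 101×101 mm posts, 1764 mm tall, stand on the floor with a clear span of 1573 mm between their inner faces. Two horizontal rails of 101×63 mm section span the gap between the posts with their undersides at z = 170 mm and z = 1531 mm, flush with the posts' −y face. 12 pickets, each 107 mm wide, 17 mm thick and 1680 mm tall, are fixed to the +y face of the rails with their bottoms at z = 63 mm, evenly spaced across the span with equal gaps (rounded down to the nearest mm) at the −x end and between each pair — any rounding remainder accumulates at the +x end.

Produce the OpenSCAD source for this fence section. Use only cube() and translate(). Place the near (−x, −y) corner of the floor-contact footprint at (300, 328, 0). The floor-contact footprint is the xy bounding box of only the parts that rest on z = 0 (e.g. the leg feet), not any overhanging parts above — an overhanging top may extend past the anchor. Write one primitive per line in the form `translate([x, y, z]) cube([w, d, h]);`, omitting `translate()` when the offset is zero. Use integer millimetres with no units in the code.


translate([300, 328, 0]) cube([101, 101, 1764]);
translate([1974, 328, 0]) cube([101, 101, 1764]);
translate([401, 328, 170]) cube([1573, 101, 63]);
translate([401, 328, 1531]) cube([1573, 101, 63]);
translate([423, 429, 63]) cube([107, 17, 1680]);
translate([552, 429, 63]) cube([107, 17, 1680]);
translate([681, 429, 63]) cube([107, 17, 1680]);
translate([810, 429, 63]) cube([107, 17, 1680]);
translate([939, 429, 63]) cube([107, 17, 1680]);
translate([1068, 429, 63]) cube([107, 17, 1680]);
translate([1197, 429, 63]) cube([107, 17, 1680]);
translate([1326, 429, 63]) cube([107, 17, 1680]);
translate([1455, 429, 63]) cube([107, 17, 1680]);
translate([1584, 429, 63]) cube([107, 17, 1680]);
translate([1713, 429, 63]) cube([107, 17, 1680]);
translate([1842, 429, 63]) cube([107, 17, 1680]);


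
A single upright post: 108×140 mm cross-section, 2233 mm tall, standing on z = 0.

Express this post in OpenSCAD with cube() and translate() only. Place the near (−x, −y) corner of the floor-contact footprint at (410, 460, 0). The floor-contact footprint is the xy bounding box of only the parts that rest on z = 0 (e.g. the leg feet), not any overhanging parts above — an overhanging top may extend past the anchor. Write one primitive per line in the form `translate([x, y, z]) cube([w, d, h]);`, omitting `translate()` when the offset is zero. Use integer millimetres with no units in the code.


translate([410, 460, 0]) cube([108, 140, 2233]);


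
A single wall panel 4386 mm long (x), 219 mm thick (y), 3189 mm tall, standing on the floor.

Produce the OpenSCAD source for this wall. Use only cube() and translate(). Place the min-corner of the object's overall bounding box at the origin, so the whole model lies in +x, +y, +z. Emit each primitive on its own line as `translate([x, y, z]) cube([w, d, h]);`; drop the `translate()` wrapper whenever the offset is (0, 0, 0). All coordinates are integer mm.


cube([4386, 219, 3189]);


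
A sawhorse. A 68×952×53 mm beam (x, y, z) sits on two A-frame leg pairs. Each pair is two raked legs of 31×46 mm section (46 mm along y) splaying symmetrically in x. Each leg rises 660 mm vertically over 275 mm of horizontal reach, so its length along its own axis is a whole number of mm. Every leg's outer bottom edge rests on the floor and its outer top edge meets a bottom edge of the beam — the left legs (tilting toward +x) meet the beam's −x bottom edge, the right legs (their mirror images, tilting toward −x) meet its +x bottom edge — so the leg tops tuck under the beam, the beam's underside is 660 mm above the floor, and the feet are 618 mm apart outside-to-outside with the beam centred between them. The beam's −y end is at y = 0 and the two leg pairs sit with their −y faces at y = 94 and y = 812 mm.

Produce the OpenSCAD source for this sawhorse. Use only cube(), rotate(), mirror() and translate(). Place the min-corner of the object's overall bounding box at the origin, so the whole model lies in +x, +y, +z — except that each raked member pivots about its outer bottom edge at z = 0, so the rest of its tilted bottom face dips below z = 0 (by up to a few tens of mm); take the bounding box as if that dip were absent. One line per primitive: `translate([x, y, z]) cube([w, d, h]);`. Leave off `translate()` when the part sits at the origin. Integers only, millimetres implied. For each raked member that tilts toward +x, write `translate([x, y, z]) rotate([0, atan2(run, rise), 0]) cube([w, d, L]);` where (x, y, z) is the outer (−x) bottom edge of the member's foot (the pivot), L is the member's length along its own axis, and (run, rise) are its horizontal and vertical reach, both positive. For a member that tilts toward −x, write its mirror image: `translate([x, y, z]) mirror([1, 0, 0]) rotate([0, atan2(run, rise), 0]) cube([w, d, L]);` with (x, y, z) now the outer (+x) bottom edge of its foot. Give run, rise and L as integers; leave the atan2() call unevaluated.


translate([275, 0, 660]) cube([68, 952, 53]);
translate([0, 94, 0]) rotate([0, atan2(275, 660), 0]) cube([31, 46, 715]);
translate([618, 94, 0]) mirror([1, 0, 0]) rotate([0, atan2(275, 660), 0]) cube([31, 46, 715]);
translate([0, 812, 0]) rotate([0, atan2(275, 660), 0]) cube([31, 46, 715]);
translate([618, 812, 0]) mirror([1, 0, 0]) rotate([0, atan2(275, 660), 0]) cube([31, 46, 715]);


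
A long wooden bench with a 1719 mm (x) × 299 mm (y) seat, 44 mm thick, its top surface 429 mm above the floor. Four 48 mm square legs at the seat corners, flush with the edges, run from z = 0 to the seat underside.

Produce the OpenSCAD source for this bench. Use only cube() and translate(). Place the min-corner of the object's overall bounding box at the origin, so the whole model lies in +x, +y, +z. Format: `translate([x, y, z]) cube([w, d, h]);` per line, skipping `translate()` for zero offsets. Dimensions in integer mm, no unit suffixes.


// leg_h = 429 − 44 = 385
translate([0, 0, 385]) cube([1719, 299, 44]);
cube([48, 48, 385]);
translate([0, 251, 0]) cube([48, 48, 385]);
translate([1671, 0, 0]) cube([48, 48, 385]);
translate([1671, 251, 0]) cube([48, 48, 385]);


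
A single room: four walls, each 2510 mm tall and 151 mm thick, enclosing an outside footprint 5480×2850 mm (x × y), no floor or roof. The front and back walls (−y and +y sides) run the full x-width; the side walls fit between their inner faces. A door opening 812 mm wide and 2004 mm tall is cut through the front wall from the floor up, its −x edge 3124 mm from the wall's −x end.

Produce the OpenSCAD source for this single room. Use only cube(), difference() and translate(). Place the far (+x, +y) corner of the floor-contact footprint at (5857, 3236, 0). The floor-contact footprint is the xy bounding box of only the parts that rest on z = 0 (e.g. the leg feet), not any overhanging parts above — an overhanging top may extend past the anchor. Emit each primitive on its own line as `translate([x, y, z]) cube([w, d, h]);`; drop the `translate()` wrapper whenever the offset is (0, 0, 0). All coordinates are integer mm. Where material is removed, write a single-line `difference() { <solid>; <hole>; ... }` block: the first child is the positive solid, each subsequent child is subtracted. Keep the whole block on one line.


difference() { translate([377, 386, 0]) cube([5480, 151, 2510]); translate([3501, 386, 0]) cube([812, 151, 2004]); }
translate([377, 3085, 0]) cube([5480, 151, 2510]);
translate([377, 537, 0]) cube([151, 2548, 2510]);
translate([5706, 537, 0]) cube([151, 2548, 2510]);


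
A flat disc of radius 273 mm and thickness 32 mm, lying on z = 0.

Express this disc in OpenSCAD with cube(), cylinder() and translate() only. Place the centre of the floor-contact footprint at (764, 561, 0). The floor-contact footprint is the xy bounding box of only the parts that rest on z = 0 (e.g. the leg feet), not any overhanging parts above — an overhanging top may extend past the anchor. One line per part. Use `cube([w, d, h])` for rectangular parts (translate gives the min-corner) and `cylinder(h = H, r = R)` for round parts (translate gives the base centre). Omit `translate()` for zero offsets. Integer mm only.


translate([764, 561, 0]) cylinder(h = 32, r = 273);


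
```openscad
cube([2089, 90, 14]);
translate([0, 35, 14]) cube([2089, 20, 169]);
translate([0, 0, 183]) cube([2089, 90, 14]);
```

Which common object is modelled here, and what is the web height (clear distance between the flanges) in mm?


An I-beam. The web height is 169 mm.

Two wide flanges with a thin centred web — an I-beam. Overall 197 mm minus two 14 mm flanges gives a web of 197 − 2·14 = 169 mm.


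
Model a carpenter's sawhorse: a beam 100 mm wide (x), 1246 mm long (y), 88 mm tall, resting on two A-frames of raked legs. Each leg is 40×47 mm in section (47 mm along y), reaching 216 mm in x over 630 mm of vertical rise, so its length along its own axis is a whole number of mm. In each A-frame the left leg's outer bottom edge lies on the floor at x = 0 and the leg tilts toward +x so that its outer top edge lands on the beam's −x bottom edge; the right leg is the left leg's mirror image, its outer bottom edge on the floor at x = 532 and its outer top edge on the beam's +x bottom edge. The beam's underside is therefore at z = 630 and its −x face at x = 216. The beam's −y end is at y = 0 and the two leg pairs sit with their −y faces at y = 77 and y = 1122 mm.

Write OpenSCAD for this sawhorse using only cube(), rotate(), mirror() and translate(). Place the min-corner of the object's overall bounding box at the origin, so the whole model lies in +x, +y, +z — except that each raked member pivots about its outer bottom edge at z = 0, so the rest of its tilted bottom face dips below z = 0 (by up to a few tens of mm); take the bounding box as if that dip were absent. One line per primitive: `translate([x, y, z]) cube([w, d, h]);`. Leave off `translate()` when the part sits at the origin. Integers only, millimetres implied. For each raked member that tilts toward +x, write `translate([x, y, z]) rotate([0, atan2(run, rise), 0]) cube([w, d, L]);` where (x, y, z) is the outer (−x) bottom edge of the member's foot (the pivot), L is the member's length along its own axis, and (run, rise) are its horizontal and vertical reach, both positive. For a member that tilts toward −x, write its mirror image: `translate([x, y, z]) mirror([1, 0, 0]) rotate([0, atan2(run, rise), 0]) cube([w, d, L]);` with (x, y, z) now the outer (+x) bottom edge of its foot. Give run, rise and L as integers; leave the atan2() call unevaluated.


// leg length = √(216² + 630²) = 666
// right-leg outer foot x = 2·216 + 100 = 532
// beam min-corner = (216, 0, 630)
translate([216, 0, 630]) cube([100, 1246, 88]);
translate([0, 77, 0]) rotate([0, atan2(216, 630), 0]) cube([40, 47, 666]);
translate([532, 77, 0]) mirror([1, 0, 0]) rotate([0, atan2(216, 630), 0]) cube([40, 47, 666]);
translate([0, 1122, 0]) rotate([0, atan2(216, 630), 0]) cube([40, 47, 666]);
translate([532, 1122, 0]) mirror([1, 0, 0]) rotate([0, atan2(216, 630), 0]) cube([40, 47, 666]);


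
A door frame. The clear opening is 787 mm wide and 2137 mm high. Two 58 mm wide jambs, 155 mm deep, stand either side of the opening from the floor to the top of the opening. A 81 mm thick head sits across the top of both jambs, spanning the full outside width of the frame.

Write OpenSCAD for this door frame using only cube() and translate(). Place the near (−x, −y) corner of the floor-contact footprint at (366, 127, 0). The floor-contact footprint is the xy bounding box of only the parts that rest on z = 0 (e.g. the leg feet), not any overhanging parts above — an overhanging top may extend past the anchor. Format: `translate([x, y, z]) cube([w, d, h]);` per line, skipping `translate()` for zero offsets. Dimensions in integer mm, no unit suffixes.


translate([366, 127, 0]) cube([58, 155, 2137]);
translate([1211, 127, 0]) cube([58, 155, 2137]);
translate([366, 127, 2137]) cube([903, 155, 81]);


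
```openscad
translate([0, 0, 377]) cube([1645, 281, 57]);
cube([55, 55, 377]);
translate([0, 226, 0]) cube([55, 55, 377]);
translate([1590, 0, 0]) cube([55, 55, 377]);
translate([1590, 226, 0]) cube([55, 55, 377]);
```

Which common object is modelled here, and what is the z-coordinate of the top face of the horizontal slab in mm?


A bench. The seat-top height is 434 mm.

A long slab on four corner posts — a bench. The slab sits at z = 377 with thickness 57, so the top is 377 + 57 = 434 mm.


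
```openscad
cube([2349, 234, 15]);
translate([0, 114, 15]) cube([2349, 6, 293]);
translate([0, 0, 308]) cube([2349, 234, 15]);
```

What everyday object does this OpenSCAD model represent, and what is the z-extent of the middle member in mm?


An I-beam. The web height is 293 mm.

Two wide flanges with a thin centred web — an I-beam. Overall 323 mm minus two 15 mm flanges gives a web of 323 − 2·15 = 293 mm.


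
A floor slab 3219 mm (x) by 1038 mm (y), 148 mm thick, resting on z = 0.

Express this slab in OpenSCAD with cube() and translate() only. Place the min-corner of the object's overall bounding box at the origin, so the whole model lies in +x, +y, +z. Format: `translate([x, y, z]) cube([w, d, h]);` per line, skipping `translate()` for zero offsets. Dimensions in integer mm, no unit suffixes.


cube([3219, 1038, 148]);


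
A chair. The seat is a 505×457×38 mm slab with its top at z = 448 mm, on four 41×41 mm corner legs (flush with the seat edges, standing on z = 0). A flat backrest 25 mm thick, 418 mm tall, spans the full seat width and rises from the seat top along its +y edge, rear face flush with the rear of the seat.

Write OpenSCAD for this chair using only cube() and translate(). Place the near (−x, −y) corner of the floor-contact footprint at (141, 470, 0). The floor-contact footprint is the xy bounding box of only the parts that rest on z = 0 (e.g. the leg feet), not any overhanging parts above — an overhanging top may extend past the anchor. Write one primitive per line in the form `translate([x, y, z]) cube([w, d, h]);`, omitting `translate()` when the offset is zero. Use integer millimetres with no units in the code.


// leg_h = 448 - 38 = 410
translate([141, 470, 410]) cube([505, 457, 38]);
translate([141, 470, 0]) cube([41, 41, 410]);
translate([605, 470, 0]) cube([41, 41, 410]);
translate([141, 886, 0]) cube([41, 41, 410]);
translate([605, 886, 0]) cube([41, 41, 410]);
translate([141, 902, 448]) cube([505, 25, 418]);


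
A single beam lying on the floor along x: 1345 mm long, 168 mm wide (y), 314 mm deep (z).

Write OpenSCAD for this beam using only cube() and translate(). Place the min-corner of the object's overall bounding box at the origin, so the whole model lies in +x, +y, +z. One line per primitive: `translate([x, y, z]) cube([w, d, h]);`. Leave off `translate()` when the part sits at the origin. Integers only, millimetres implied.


cube([1345, 168, 314]);


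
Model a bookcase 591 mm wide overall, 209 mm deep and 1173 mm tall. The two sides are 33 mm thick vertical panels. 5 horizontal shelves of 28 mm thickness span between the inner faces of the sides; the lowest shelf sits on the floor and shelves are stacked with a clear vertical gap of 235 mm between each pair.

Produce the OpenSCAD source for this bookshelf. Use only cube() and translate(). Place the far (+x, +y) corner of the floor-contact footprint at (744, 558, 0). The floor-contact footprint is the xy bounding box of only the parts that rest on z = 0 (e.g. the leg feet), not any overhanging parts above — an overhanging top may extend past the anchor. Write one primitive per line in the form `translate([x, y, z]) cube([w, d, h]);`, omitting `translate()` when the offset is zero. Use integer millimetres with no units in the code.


translate([153, 349, 0]) cube([33, 209, 1173]);
translate([711, 349, 0]) cube([33, 209, 1173]);
translate([186, 349, 0]) cube([525, 209, 28]);
translate([186, 349, 263]) cube([525, 209, 28]);
translate([186, 349, 526]) cube([525, 209, 28]);
translate([186, 349, 789]) cube([525, 209, 28]);
translate([186, 349, 1052]) cube([525, 209, 28]);


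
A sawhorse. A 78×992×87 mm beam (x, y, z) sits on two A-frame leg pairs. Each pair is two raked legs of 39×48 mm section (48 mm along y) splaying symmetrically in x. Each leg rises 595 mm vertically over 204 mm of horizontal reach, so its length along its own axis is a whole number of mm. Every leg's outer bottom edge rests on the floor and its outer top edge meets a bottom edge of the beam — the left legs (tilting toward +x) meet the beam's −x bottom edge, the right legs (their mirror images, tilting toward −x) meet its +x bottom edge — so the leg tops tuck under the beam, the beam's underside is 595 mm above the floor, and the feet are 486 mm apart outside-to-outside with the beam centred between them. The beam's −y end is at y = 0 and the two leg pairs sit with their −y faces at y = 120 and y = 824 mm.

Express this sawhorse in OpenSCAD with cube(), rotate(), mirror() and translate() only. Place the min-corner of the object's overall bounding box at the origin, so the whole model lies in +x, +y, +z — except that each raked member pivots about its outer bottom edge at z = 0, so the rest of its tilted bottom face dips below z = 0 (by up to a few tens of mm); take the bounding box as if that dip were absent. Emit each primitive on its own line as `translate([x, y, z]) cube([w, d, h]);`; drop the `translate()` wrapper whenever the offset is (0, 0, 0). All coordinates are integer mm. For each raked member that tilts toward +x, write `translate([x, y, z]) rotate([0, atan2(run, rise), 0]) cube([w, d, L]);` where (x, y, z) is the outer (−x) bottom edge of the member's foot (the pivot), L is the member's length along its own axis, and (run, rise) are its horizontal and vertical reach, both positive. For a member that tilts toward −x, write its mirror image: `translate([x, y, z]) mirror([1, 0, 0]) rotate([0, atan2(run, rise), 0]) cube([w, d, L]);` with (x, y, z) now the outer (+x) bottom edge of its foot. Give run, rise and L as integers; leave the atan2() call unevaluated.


translate([204, 0, 595]) cube([78, 992, 87]);
translate([0, 120, 0]) rotate([0, atan2(204, 595), 0]) cube([39, 48, 629]);
translate([486, 120, 0]) mirror([1, 0, 0]) rotate([0, atan2(204, 595), 0]) cube([39, 48, 629]);
translate([0, 824, 0]) rotate([0, atan2(204, 595), 0]) cube([39, 48, 629]);
translate([486, 824, 0]) mirror([1, 0, 0]) rotate([0, atan2(204, 595), 0]) cube([39, 48, 629]);


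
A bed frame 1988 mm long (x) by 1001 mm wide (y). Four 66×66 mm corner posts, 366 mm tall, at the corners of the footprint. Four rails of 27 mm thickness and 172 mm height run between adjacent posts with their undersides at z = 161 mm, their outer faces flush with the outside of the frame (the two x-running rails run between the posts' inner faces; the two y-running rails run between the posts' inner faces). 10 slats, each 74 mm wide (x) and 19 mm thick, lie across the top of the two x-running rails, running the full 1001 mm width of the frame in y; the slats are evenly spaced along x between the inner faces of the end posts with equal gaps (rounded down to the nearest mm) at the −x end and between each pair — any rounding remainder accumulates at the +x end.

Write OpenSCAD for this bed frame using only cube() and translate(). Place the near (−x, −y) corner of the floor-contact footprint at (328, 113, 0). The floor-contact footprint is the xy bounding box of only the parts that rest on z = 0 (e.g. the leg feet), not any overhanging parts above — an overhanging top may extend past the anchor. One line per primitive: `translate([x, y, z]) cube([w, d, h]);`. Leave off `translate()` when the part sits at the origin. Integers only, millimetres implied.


translate([328, 113, 0]) cube([66, 66, 366]);
translate([328, 1048, 0]) cube([66, 66, 366]);
translate([2250, 113, 0]) cube([66, 66, 366]);
translate([2250, 1048, 0]) cube([66, 66, 366]);
translate([394, 113, 161]) cube([1856, 27, 172]);
translate([394, 1087, 161]) cube([1856, 27, 172]);
translate([328, 179, 161]) cube([27, 869, 172]);
translate([2289, 179, 161]) cube([27, 869, 172]);
translate([495, 113, 333]) cube([74, 1001, 19]);
translate([670, 113, 333]) cube([74, 1001, 19]);
translate([845, 113, 333]) cube([74, 1001, 19]);
translate([1020, 113, 333]) cube([74, 1001, 19]);
translate([1195, 113, 333]) cube([74, 1001, 19]);
translate([1370, 113, 333]) cube([74, 1001, 19]);
translate([1545, 113, 333]) cube([74, 1001, 19]);
translate([1720, 113, 333]) cube([74, 1001, 19]);
translate([1895, 113, 333]) cube([74, 1001, 19]);
translate([2070, 113, 333]) cube([74, 1001, 19]);


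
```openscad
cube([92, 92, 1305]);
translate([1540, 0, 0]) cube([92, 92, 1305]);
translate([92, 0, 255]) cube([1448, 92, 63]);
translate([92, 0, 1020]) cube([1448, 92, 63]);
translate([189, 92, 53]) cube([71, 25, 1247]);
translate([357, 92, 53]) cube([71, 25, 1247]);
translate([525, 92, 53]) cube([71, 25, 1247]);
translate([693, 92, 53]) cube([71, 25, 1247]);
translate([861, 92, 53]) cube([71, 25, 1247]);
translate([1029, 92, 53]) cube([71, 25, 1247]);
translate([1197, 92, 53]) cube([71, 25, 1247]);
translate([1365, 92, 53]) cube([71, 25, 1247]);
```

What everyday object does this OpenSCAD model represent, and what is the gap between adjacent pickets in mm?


A fence section. The picket gap is 97 mm.

Two posts, two rails, 8 pickets — a fence section. Span 1448 mm holds 8 pickets of 71 mm with 9 equal gaps: ⌊(1448 − 8·71) / 9⌋ = 97 mm.


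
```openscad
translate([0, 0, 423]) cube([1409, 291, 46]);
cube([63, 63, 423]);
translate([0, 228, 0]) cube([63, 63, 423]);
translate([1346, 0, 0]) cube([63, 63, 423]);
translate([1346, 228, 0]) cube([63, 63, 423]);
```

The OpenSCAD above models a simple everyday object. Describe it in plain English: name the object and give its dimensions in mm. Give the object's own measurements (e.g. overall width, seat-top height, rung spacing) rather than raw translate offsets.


A bench: a 1409×291 mm seat slab, 46 mm thick, top at z = 469 mm, on four 63×63 mm square legs flush with the seat corners and standing on z = 0.


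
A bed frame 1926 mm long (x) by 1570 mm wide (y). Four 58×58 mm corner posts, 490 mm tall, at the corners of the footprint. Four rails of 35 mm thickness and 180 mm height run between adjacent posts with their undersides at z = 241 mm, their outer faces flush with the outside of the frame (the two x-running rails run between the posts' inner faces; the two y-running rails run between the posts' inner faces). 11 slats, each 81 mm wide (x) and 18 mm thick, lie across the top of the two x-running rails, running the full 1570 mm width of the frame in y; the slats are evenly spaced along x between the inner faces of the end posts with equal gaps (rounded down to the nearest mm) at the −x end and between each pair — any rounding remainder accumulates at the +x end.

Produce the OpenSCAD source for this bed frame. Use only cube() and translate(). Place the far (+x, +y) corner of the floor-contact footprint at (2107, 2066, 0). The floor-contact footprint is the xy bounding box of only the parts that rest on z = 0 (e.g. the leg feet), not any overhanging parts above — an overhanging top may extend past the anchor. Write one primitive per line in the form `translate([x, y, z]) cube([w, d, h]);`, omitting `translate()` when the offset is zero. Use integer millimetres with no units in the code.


// slat z = rail_z + rail_h = 241 + 180 = 421
// slat gap = ⌊(1810 − 11·81) / 12⌋ = 76
translate([181, 496, 0]) cube([58, 58, 490]);
translate([181, 2008, 0]) cube([58, 58, 490]);
translate([2049, 496, 0]) cube([58, 58, 490]);
translate([2049, 2008, 0]) cube([58, 58, 490]);
translate([239, 496, 241]) cube([1810, 35, 180]);
translate([239, 2031, 241]) cube([1810, 35, 180]);
translate([181, 554, 241]) cube([35, 1454, 180]);
translate([2072, 554, 241]) cube([35, 1454, 180]);
translate([315, 496, 421]) cube([81, 1570, 18]);
translate([472, 496, 421]) cube([81, 1570, 18]);
translate([629, 496, 421]) cube([81, 1570, 18]);
translate([786, 496, 421]) cube([81, 1570, 18]);
translate([943, 496, 421]) cube([81, 1570, 18]);
translate([1100, 496, 421]) cube([81, 1570, 18]);
translate([1257, 496, 421]) cube([81, 1570, 18]);
translate([1414, 496, 421]) cube([81, 1570, 18]);
translate([1571, 496, 421]) cube([81, 1570, 18]);
translate([1728, 496, 421]) cube([81, 1570, 18]);
translate([1885, 496, 421]) cube([81, 1570, 18]);


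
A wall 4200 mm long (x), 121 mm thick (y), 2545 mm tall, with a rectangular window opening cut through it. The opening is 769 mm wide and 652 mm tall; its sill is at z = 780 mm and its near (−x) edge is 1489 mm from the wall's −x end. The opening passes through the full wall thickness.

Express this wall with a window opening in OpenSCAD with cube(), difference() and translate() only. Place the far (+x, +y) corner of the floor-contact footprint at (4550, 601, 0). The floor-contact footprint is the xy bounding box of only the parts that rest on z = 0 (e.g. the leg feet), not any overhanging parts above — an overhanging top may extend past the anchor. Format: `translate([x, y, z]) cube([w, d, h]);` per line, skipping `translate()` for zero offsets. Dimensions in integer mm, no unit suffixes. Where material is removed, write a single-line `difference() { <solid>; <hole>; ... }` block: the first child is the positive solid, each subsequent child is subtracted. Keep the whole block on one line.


difference() { translate([350, 480, 0]) cube([4200, 121, 2545]); translate([1839, 480, 780]) cube([769, 121, 652]); }


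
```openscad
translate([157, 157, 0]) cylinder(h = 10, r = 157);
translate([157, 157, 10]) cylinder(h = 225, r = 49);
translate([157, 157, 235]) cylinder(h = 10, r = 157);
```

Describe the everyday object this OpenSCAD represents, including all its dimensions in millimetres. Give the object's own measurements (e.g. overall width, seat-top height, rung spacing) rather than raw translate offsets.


A spool: two coaxial disc flanges of radius 157 mm and thickness 10 mm, joined by a core cylinder of radius 49 mm and height 225 mm. The lower flange rests on z = 0 and the three cylinders share a vertical axis.


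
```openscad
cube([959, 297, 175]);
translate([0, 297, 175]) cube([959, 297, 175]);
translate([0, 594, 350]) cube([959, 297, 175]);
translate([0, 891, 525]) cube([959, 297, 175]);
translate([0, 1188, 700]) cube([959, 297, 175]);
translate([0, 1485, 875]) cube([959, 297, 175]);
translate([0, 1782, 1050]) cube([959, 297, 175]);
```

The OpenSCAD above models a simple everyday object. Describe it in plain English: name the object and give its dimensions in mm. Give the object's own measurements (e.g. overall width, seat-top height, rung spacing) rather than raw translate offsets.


A straight staircase of 7 solid steps. Each step is 959 mm wide (x), 297 mm deep (y, the going) and 175 mm tall (the rise). The first step rests on the floor; each subsequent step sits one going further in +y and one rise higher in +z, directly behind and above the previous step with no overlap.


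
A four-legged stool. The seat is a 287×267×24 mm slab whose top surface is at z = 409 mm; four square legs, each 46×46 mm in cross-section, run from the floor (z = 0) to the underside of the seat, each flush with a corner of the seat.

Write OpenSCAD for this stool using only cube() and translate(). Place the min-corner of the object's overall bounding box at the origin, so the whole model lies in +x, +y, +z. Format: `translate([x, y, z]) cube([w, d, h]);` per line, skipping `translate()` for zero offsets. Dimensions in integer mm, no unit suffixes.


// leg_h = 409 - 24 = 385
translate([0, 0, 385]) cube([287, 267, 24]);
cube([46, 46, 385]);
translate([241, 0, 0]) cube([46, 46, 385]);
translate([0, 221, 0]) cube([46, 46, 385]);
translate([241, 221, 0]) cube([46, 46, 385]);


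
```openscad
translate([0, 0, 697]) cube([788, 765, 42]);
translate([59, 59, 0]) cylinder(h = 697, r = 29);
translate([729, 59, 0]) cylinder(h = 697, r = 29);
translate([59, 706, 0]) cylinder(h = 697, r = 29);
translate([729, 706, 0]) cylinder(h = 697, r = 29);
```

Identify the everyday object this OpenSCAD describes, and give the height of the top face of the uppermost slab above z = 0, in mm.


A table. The table height is 739 mm.

A 788×765×42 slab sits at z = 697 on four Ø58 mm round legs — a table. The top surface is at 697 + 42 = 739 mm.


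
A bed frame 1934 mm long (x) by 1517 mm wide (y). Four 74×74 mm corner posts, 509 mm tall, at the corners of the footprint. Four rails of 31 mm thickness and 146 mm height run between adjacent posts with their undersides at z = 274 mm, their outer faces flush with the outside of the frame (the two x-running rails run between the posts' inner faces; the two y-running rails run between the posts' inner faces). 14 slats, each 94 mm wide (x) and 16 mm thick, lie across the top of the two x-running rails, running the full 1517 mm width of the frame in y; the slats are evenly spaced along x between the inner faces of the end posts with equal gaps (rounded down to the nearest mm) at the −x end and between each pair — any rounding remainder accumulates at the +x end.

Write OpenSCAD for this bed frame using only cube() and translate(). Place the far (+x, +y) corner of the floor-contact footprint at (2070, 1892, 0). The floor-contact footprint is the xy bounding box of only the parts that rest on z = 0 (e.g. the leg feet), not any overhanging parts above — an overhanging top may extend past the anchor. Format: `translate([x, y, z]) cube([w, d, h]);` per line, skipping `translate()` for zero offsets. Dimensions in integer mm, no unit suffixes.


// slat z = rail_z + rail_h = 274 + 146 = 420
// slat gap = ⌊(1786 − 14·94) / 15⌋ = 31
translate([136, 375, 0]) cube([74, 74, 509]);
translate([136, 1818, 0]) cube([74, 74, 509]);
translate([1996, 375, 0]) cube([74, 74, 509]);
translate([1996, 1818, 0]) cube([74, 74, 509]);
translate([210, 375, 274]) cube([1786, 31, 146]);
translate([210, 1861, 274]) cube([1786, 31, 146]);
translate([136, 449, 274]) cube([31, 1369, 146]);
translate([2039, 449, 274]) cube([31, 1369, 146]);
translate([241, 375, 420]) cube([94, 1517, 16]);
translate([366, 375, 420]) cube([94, 1517, 16]);
translate([491, 375, 420]) cube([94, 1517, 16]);
translate([616, 375, 420]) cube([94, 1517, 16]);
translate([741, 375, 420]) cube([94, 1517, 16]);
translate([866, 375, 420]) cube([94, 1517, 16]);
translate([991, 375, 420]) cube([94, 1517, 16]);
translate([1116, 375, 420]) cube([94, 1517, 16]);
translate([1241, 375, 420]) cube([94, 1517, 16]);
translate([1366, 375, 420]) cube([94, 1517, 16]);
translate([1491, 375, 420]) cube([94, 1517, 16]);
translate([1616, 375, 420]) cube([94, 1517, 16]);
translate([1741, 375, 420]) cube([94, 1517, 16]);
translate([1866, 375, 420]) cube([94, 1517, 16]);


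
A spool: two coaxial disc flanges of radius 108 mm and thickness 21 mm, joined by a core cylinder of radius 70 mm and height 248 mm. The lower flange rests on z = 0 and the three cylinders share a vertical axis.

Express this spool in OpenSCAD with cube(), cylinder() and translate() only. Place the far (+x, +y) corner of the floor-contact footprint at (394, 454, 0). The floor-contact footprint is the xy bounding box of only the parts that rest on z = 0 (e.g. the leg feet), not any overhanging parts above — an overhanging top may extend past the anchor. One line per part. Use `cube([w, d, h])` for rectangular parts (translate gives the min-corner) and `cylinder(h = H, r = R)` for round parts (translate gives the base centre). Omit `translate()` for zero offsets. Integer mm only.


translate([286, 346, 0]) cylinder(h = 21, r = 108);
translate([286, 346, 21]) cylinder(h = 248, r = 70);
translate([286, 346, 269]) cylinder(h = 21, r = 108);


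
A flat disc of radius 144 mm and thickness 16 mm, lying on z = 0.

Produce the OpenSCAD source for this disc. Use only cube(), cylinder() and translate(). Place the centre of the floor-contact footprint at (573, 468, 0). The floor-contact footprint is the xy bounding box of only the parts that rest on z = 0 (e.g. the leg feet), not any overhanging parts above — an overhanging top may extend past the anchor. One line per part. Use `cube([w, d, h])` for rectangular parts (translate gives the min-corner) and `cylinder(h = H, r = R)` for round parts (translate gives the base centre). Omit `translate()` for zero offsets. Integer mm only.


translate([573, 468, 0]) cylinder(h = 16, r = 144);


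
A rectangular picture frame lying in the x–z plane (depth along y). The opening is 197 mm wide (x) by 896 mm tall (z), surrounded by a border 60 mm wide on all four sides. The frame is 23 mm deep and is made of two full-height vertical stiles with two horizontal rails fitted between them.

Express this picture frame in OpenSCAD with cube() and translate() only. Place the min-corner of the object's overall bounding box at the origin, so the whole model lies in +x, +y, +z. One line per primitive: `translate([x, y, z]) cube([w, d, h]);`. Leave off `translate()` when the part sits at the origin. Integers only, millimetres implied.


cube([60, 23, 1016]);
translate([257, 0, 0]) cube([60, 23, 1016]);
translate([60, 0, 0]) cube([197, 23, 60]);
translate([60, 0, 956]) cube([197, 23, 60]);


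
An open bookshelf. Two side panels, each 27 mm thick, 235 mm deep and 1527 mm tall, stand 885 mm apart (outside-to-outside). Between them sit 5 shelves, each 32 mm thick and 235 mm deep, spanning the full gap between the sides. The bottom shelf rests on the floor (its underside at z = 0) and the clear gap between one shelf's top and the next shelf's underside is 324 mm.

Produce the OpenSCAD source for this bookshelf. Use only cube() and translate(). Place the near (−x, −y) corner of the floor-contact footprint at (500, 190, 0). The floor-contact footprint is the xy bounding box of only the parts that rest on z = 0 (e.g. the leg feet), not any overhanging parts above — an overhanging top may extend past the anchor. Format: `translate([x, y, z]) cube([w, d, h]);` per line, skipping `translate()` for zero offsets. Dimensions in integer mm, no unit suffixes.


translate([500, 190, 0]) cube([27, 235, 1527]);
translate([1358, 190, 0]) cube([27, 235, 1527]);
translate([527, 190, 0]) cube([831, 235, 32]);
translate([527, 190, 356]) cube([831, 235, 32]);
translate([527, 190, 712]) cube([831, 235, 32]);
translate([527, 190, 1068]) cube([831, 235, 32]);
translate([527, 190, 1424]) cube([831, 235, 32]);


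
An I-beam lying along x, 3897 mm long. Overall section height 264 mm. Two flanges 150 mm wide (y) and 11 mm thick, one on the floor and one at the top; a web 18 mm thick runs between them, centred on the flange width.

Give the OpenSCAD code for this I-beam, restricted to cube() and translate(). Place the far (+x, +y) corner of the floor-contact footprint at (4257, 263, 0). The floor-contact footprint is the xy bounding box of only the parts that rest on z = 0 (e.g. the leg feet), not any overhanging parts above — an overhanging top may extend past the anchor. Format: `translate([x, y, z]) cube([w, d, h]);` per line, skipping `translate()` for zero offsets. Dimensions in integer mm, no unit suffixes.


translate([360, 113, 0]) cube([3897, 150, 11]);
translate([360, 179, 11]) cube([3897, 18, 242]);
translate([360, 113, 253]) cube([3897, 150, 11]);
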